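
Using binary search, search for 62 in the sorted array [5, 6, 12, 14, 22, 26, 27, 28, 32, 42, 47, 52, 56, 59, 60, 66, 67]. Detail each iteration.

Binary search for 62 in [5, 6, 12, 14, 22, 26, 27, 28, 32, 42, 47, 52, 56, 59, 60, 66, 67]:

lo=0, hi=16, mid=8, arr[mid]=32 -> 32 < 62, search right half
lo=9, hi=16, mid=12, arr[mid]=56 -> 56 < 62, search right half
lo=13, hi=16, mid=14, arr[mid]=60 -> 60 < 62, search right half
lo=15, hi=16, mid=15, arr[mid]=66 -> 66 > 62, search left half
lo=15 > hi=14, target 62 not found

Binary search determines that 62 is not in the array after 4 comparisons. The search space was exhausted without finding the target.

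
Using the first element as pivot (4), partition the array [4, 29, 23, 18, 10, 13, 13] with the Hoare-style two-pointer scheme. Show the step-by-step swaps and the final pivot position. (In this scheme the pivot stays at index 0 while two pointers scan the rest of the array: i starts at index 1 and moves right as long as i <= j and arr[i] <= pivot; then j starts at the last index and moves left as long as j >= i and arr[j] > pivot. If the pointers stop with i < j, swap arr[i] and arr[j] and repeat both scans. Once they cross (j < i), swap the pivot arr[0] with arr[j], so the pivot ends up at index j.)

Hoare-style two-pointer partition with pivot = 4:

Initial array: [4, 29, 23, 18, 10, 13, 13]

Pointers start at i = 1, j = 6.
i ends at 1, j ends at 0: the pointers have crossed (j < i), so scanning stops.

j = 0, so swapping arr[0] with arr[j] leaves the pivot at position 0: [4, 29, 23, 18, 10, 13, 13]
Pivot position: 0

After partitioning with pivot 4, the array becomes [4, 29, 23, 18, 10, 13, 13]. The pivot is placed at index 0. All elements to the left of the pivot are <= 4, and all elements to the right are > 4.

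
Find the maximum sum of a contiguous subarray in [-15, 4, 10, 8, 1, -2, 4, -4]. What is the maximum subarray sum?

Using Kadane's algorithm on [-15, 4, 10, 8, 1, -2, 4, -4]:

Scanning through the array:
Position 1 (value 4): max_ending_here = 4, max_so_far = 4
Position 2 (value 10): max_ending_here = 14, max_so_far = 14
Position 3 (value 8): max_ending_here = 22, max_so_far = 22
Position 4 (value 1): max_ending_here = 23, max_so_far = 23
Position 5 (value -2): max_ending_here = 21, max_so_far = 23
Position 6 (value 4): max_ending_here = 25, max_so_far = 25
Position 7 (value -4): max_ending_here = 21, max_so_far = 25

Maximum subarray: [4, 10, 8, 1, -2, 4]
Maximum sum: 25

The maximum subarray is [4, 10, 8, 1, -2, 4] with sum 25. This subarray runs from index 1 to index 6.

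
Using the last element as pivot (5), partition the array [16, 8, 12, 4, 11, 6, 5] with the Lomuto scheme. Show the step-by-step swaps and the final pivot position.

Lomuto partition with pivot = 5:

Initial array: [16, 8, 12, 4, 11, 6, 5]

arr[0]=16 > 5: no swap
arr[1]=8 > 5: no swap
arr[2]=12 > 5: no swap
arr[3]=4 <= 5: swap with position 0, array becomes [4, 8, 12, 16, 11, 6, 5]
arr[4]=11 > 5: no swap
arr[5]=6 > 5: no swap

Place pivot at position 1: [4, 5, 12, 16, 11, 6, 8]
Pivot position: 1

After partitioning with pivot 5, the array becomes [4, 5, 12, 16, 11, 6, 8]. The pivot is placed at index 1. All elements to the left of the pivot are <= 5, and all elements to the right are > 5.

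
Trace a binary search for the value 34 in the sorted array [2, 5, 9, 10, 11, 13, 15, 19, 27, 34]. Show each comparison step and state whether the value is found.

Binary search for 34 in [2, 5, 9, 10, 11, 13, 15, 19, 27, 34]:

lo=0, hi=9, mid=4, arr[mid]=11 -> 11 < 34, search right half
lo=5, hi=9, mid=7, arr[mid]=19 -> 19 < 34, search right half
lo=8, hi=9, mid=8, arr[mid]=27 -> 27 < 34, search right half
lo=9, hi=9, mid=9, arr[mid]=34 -> Found target at index 9!

Binary search finds 34 at index 9 after 4 comparisons. The search repeatedly halves the search space by comparing with the middle element.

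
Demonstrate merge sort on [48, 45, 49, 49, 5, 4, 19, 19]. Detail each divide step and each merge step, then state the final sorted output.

Merge sort trace:

Split: [48, 45, 49, 49, 5, 4, 19, 19] -> [48, 45, 49, 49] and [5, 4, 19, 19]
  Split: [48, 45, 49, 49] -> [48, 45] and [49, 49]
    Split: [48, 45] -> [48] and [45]
    Merge: [48] + [45] -> [45, 48]
    Split: [49, 49] -> [49] and [49]
    Merge: [49] + [49] -> [49, 49]
  Merge: [45, 48] + [49, 49] -> [45, 48, 49, 49]
  Split: [5, 4, 19, 19] -> [5, 4] and [19, 19]
    Split: [5, 4] -> [5] and [4]
    Merge: [5] + [4] -> [4, 5]
    Split: [19, 19] -> [19] and [19]
    Merge: [19] + [19] -> [19, 19]
  Merge: [4, 5] + [19, 19] -> [4, 5, 19, 19]
Merge: [45, 48, 49, 49] + [4, 5, 19, 19] -> [4, 5, 19, 19, 45, 48, 49, 49]

Final sorted array: [4, 5, 19, 19, 45, 48, 49, 49]

The merge sort proceeds by recursively splitting the array and merging sorted halves.
After all merges, the sorted array is [4, 5, 19, 19, 45, 48, 49, 49].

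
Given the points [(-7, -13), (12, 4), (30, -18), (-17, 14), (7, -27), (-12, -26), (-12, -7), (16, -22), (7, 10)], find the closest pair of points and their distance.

Computing all pairwise distances among 9 points:

d((-7, -13), (12, 4)) = 25.4951
d((-7, -13), (30, -18)) = 37.3363
d((-7, -13), (-17, 14)) = 28.7924
d((-7, -13), (7, -27)) = 19.799
d((-7, -13), (-12, -26)) = 13.9284
d((-7, -13), (-12, -7)) = 7.8102 <-- minimum
d((-7, -13), (16, -22)) = 24.6982
d((-7, -13), (7, 10)) = 26.9258
d((12, 4), (30, -18)) = 28.4253
d((12, 4), (-17, 14)) = 30.6757
d((12, 4), (7, -27)) = 31.4006
d((12, 4), (-12, -26)) = 38.4187
d((12, 4), (-12, -7)) = 26.4008
d((12, 4), (16, -22)) = 26.3059
d((12, 4), (7, 10)) = 7.8102 <-- minimum
d((30, -18), (-17, 14)) = 56.8595
d((30, -18), (7, -27)) = 24.6982
d((30, -18), (-12, -26)) = 42.7551
d((30, -18), (-12, -7)) = 43.4166
d((30, -18), (16, -22)) = 14.5602
d((30, -18), (7, 10)) = 36.2353
d((-17, 14), (7, -27)) = 47.5079
d((-17, 14), (-12, -26)) = 40.3113
d((-17, 14), (-12, -7)) = 21.587
d((-17, 14), (16, -22)) = 48.8365
d((-17, 14), (7, 10)) = 24.3311
d((7, -27), (-12, -26)) = 19.0263
d((7, -27), (-12, -7)) = 27.5862
d((7, -27), (16, -22)) = 10.2956
d((7, -27), (7, 10)) = 37.0
d((-12, -26), (-12, -7)) = 19.0
d((-12, -26), (16, -22)) = 28.2843
d((-12, -26), (7, 10)) = 40.7063
d((-12, -7), (16, -22)) = 31.7648
d((-12, -7), (7, 10)) = 25.4951
d((16, -22), (7, 10)) = 33.2415

Minimum distance: 7.8102 (tie among 2 pairs: (-7, -13) and (-12, -7); (12, 4) and (7, 10))

The minimum Euclidean distance is 7.8102. There is a tie: 2 pairs achieve this minimum — (-7, -13) and (-12, -7); (12, 4) and (7, 10). Any of these is a valid closest pair. For 9 points, brute-force pairwise comparison is shown above. For large n, the divide-and-conquer algorithm (sort by x, recurse on halves, check the dividing strip) achieves O(n log n).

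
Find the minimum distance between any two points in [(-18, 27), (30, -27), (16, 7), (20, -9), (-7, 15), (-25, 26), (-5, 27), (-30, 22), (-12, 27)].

Computing all pairwise distances among 9 points:

d((-18, 27), (30, -27)) = 72.2496
d((-18, 27), (16, 7)) = 39.4462
d((-18, 27), (20, -9)) = 52.345
d((-18, 27), (-7, 15)) = 16.2788
d((-18, 27), (-25, 26)) = 7.0711
d((-18, 27), (-5, 27)) = 13.0
d((-18, 27), (-30, 22)) = 13.0
d((-18, 27), (-12, 27)) = 6.0 <-- minimum
d((30, -27), (16, 7)) = 36.7696
d((30, -27), (20, -9)) = 20.5913
d((30, -27), (-7, 15)) = 55.9732
d((30, -27), (-25, 26)) = 76.3806
d((30, -27), (-5, 27)) = 64.3506
d((30, -27), (-30, 22)) = 77.4661
d((30, -27), (-12, 27)) = 68.4105
d((16, 7), (20, -9)) = 16.4924
d((16, 7), (-7, 15)) = 24.3516
d((16, 7), (-25, 26)) = 45.1885
d((16, 7), (-5, 27)) = 29.0
d((16, 7), (-30, 22)) = 48.3839
d((16, 7), (-12, 27)) = 34.4093
d((20, -9), (-7, 15)) = 36.1248
d((20, -9), (-25, 26)) = 57.0088
d((20, -9), (-5, 27)) = 43.8292
d((20, -9), (-30, 22)) = 58.8303
d((20, -9), (-12, 27)) = 48.1664
d((-7, 15), (-25, 26)) = 21.095
d((-7, 15), (-5, 27)) = 12.1655
d((-7, 15), (-30, 22)) = 24.0416
d((-7, 15), (-12, 27)) = 13.0
d((-25, 26), (-5, 27)) = 20.025
d((-25, 26), (-30, 22)) = 6.4031
d((-25, 26), (-12, 27)) = 13.0384
d((-5, 27), (-30, 22)) = 25.4951
d((-5, 27), (-12, 27)) = 7.0
d((-30, 22), (-12, 27)) = 18.6815

Closest pair: (-18, 27) and (-12, 27) with distance 6.0

The closest pair is (-18, 27) and (-12, 27) with Euclidean distance 6.0. For 9 points, brute-force pairwise comparison is shown above. For large n, the divide-and-conquer algorithm (sort by x, recurse on halves, check the dividing strip) achieves O(n log n).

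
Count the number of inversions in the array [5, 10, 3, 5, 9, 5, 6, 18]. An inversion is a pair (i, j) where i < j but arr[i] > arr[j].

Finding inversions in [5, 10, 3, 5, 9, 5, 6, 18]:

(0, 2): arr[0]=5 > arr[2]=3
(1, 2): arr[1]=10 > arr[2]=3
(1, 3): arr[1]=10 > arr[3]=5
(1, 4): arr[1]=10 > arr[4]=9
(1, 5): arr[1]=10 > arr[5]=5
(1, 6): arr[1]=10 > arr[6]=6
(4, 5): arr[4]=9 > arr[5]=5
(4, 6): arr[4]=9 > arr[6]=6

Total inversions: 8

The array has 8 inversion(s): (0,2), (1,2), (1,3), (1,4), (1,5), (1,6), (4,5), (4,6). Each pair (i,j) satisfies i < j and arr[i] > arr[j].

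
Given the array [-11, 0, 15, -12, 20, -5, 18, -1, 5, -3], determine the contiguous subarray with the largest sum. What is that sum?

Using Kadane's algorithm on [-11, 0, 15, -12, 20, -5, 18, -1, 5, -3]:

Scanning through the array:
Position 1 (value 0): max_ending_here = 0, max_so_far = 0
Position 2 (value 15): max_ending_here = 15, max_so_far = 15
Position 3 (value -12): max_ending_here = 3, max_so_far = 15
Position 4 (value 20): max_ending_here = 23, max_so_far = 23
Position 5 (value -5): max_ending_here = 18, max_so_far = 23
Position 6 (value 18): max_ending_here = 36, max_so_far = 36
Position 7 (value -1): max_ending_here = 35, max_so_far = 36
Position 8 (value 5): max_ending_here = 40, max_so_far = 40
Position 9 (value -3): max_ending_here = 37, max_so_far = 40

Maximum subarray: [0, 15, -12, 20, -5, 18, -1, 5]
Maximum sum: 40

The maximum subarray is [0, 15, -12, 20, -5, 18, -1, 5] with sum 40. This subarray runs from index 1 to index 8.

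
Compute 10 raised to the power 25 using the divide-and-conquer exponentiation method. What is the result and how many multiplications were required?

Computing 10^25 by squaring (build up from 10^1; each line after the first costs one multiplication):

10^1 = 10
10^2 = (10^1)^2 = 10^2 = 100
10^3 = 10 * 10^2 = 10 * 100 = 1000
10^6 = (10^3)^2 = 1000^2 = 1000000
10^12 = (10^6)^2 = 1000000^2 = 1000000000000
10^24 = (10^12)^2 = 1000000000000^2 = 1000000000000000000000000
10^25 = 10 * 10^24 = 10 * 1000000000000000000000000 = 10000000000000000000000000

Result: 10000000000000000000000000
Multiplications needed: 6 (6 lines after 10^1)

10^25 = 10000000000000000000000000. Using exponentiation by squaring, this requires 6 multiplications. The key idea: if the exponent is even, square the half-power; if odd, multiply by the base once.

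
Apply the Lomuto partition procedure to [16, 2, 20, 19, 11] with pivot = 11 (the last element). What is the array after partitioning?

Lomuto partition with pivot = 11:

Initial array: [16, 2, 20, 19, 11]

arr[0]=16 > 11: no swap
arr[1]=2 <= 11: swap with position 0, array becomes [2, 16, 20, 19, 11]
arr[2]=20 > 11: no swap
arr[3]=19 > 11: no swap

Place pivot at position 1: [2, 11, 20, 19, 16]
Pivot position: 1

After partitioning with pivot 11, the array becomes [2, 11, 20, 19, 16]. The pivot is placed at index 1. All elements to the left of the pivot are <= 11, and all elements to the right are > 11.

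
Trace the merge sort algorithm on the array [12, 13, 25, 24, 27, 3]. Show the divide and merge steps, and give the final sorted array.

Merge sort trace:

Split: [12, 13, 25, 24, 27, 3] -> [12, 13, 25] and [24, 27, 3]
  Split: [12, 13, 25] -> [12] and [13, 25]
    Split: [13, 25] -> [13] and [25]
    Merge: [13] + [25] -> [13, 25]
  Merge: [12] + [13, 25] -> [12, 13, 25]
  Split: [24, 27, 3] -> [24] and [27, 3]
    Split: [27, 3] -> [27] and [3]
    Merge: [27] + [3] -> [3, 27]
  Merge: [24] + [3, 27] -> [3, 24, 27]
Merge: [12, 13, 25] + [3, 24, 27] -> [3, 12, 13, 24, 25, 27]

Final sorted array: [3, 12, 13, 24, 25, 27]

The merge sort proceeds by recursively splitting the array and merging sorted halves.
After all merges, the sorted array is [3, 12, 13, 24, 25, 27].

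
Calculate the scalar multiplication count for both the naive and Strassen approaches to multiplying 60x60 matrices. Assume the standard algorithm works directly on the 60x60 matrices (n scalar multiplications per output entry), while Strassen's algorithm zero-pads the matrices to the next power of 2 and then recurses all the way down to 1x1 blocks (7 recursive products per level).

Matrix multiplication for 60x60 matrices:

Strassen's algorithm requires power-of-2 dimensions. Pad 60x60 to 64x64 (next power of 2).

Standard algorithm: 60^3 = 216000 multiplications
Strassen's algorithm: 7^(log2(64)) = 7^6 = 117649 multiplications
Savings: 216000 - 117649 = 98351 multiplications

Standard: 216000 multiplications (60^3). Strassen: 117649 multiplications (7^6, after padding to 64x64). Strassen reduces 8 recursive multiplications to 7 at each level.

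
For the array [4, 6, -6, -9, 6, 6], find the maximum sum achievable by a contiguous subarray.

Using Kadane's algorithm on [4, 6, -6, -9, 6, 6]:

Scanning through the array:
Position 1 (value 6): max_ending_here = 10, max_so_far = 10
Position 2 (value -6): max_ending_here = 4, max_so_far = 10
Position 3 (value -9): max_ending_here = -5, max_so_far = 10
Position 4 (value 6): max_ending_here = 6, max_so_far = 10
Position 5 (value 6): max_ending_here = 12, max_so_far = 12

Maximum subarray: [6, 6]
Maximum sum: 12

The maximum subarray is [6, 6] with sum 12. This subarray runs from index 4 to index 5.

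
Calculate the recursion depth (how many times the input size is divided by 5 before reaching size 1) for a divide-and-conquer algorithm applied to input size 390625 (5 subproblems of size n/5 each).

For divide and conquer with division factor 5:

Problem sizes at each level:
Level 0: 390625
Level 1: 78125
Level 2: 15625
Level 3: 3125
Level 4: 625
Level 5: 125
Level 6: 25
Level 7: 5
Level 8: 1

The root is level 0 and the size-1 base case is level 8 (the tree spans levels 0 through 8, i.e. 9 levels counting the root), so the depth is the number of divisions: log_5(390625) = 8

The recursion tree depth is log_5(390625) = 8. At each level, the problem size is divided by 5, so it takes 8 divisions to reduce to a base case of size 1. The algorithm makes 5 recursive calls at each level.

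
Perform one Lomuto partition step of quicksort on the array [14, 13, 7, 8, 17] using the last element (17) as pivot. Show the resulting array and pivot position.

Lomuto partition with pivot = 17:

Initial array: [14, 13, 7, 8, 17]

arr[0]=14 <= 17: swap with position 0, array becomes [14, 13, 7, 8, 17]
arr[1]=13 <= 17: swap with position 1, array becomes [14, 13, 7, 8, 17]
arr[2]=7 <= 17: swap with position 2, array becomes [14, 13, 7, 8, 17]
arr[3]=8 <= 17: swap with position 3, array becomes [14, 13, 7, 8, 17]

Place pivot at position 4: [14, 13, 7, 8, 17]
Pivot position: 4

After partitioning with pivot 17, the array becomes [14, 13, 7, 8, 17]. The pivot is placed at index 4. All elements to the left of the pivot are <= 17, and all elements to the right are > 17.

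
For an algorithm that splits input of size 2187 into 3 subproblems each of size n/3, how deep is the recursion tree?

For divide and conquer with division factor 3:

Problem sizes at each level:
Level 0: 2187
Level 1: 729
Level 2: 243
Level 3: 81
Level 4: 27
Level 5: 9
Level 6: 3
Level 7: 1

The root is level 0 and the size-1 base case is level 7 (the tree spans levels 0 through 7, i.e. 8 levels counting the root), so the depth is the number of divisions: log_3(2187) = 7

The recursion tree depth is log_3(2187) = 7. At each level, the problem size is divided by 3, so it takes 7 divisions to reduce to a base case of size 1. The algorithm makes 3 recursive calls at each level.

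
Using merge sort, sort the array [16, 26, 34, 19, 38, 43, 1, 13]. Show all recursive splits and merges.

Merge sort trace:

Split: [16, 26, 34, 19, 38, 43, 1, 13] -> [16, 26, 34, 19] and [38, 43, 1, 13]
  Split: [16, 26, 34, 19] -> [16, 26] and [34, 19]
    Split: [16, 26] -> [16] and [26]
    Merge: [16] + [26] -> [16, 26]
    Split: [34, 19] -> [34] and [19]
    Merge: [34] + [19] -> [19, 34]
  Merge: [16, 26] + [19, 34] -> [16, 19, 26, 34]
  Split: [38, 43, 1, 13] -> [38, 43] and [1, 13]
    Split: [38, 43] -> [38] and [43]
    Merge: [38] + [43] -> [38, 43]
    Split: [1, 13] -> [1] and [13]
    Merge: [1] + [13] -> [1, 13]
  Merge: [38, 43] + [1, 13] -> [1, 13, 38, 43]
Merge: [16, 19, 26, 34] + [1, 13, 38, 43] -> [1, 13, 16, 19, 26, 34, 38, 43]

Final sorted array: [1, 13, 16, 19, 26, 34, 38, 43]

The merge sort proceeds by recursively splitting the array and merging sorted halves.
After all merges, the sorted array is [1, 13, 16, 19, 26, 34, 38, 43].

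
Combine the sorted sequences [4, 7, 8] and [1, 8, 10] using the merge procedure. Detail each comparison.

Merging process:

Compare 4 vs 1: take 1 from right. Merged: [1]
Compare 4 vs 8: take 4 from left. Merged: [1, 4]
Compare 7 vs 8: take 7 from left. Merged: [1, 4, 7]
Compare 8 vs 8: take 8 from left. Merged: [1, 4, 7, 8]
Append remaining from right: [8, 10]. Merged: [1, 4, 7, 8, 8, 10]

Final merged array: [1, 4, 7, 8, 8, 10]
Total comparisons: 4

The merged array is [1, 4, 7, 8, 8, 10], requiring 4 comparisons. The merge step runs in O(n) time where n is the total number of elements.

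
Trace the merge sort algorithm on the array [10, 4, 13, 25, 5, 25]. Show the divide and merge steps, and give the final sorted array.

Merge sort trace:

Split: [10, 4, 13, 25, 5, 25] -> [10, 4, 13] and [25, 5, 25]
  Split: [10, 4, 13] -> [10] and [4, 13]
    Split: [4, 13] -> [4] and [13]
    Merge: [4] + [13] -> [4, 13]
  Merge: [10] + [4, 13] -> [4, 10, 13]
  Split: [25, 5, 25] -> [25] and [5, 25]
    Split: [5, 25] -> [5] and [25]
    Merge: [5] + [25] -> [5, 25]
  Merge: [25] + [5, 25] -> [5, 25, 25]
Merge: [4, 10, 13] + [5, 25, 25] -> [4, 5, 10, 13, 25, 25]

Final sorted array: [4, 5, 10, 13, 25, 25]

The merge sort proceeds by recursively splitting the array and merging sorted halves.
After all merges, the sorted array is [4, 5, 10, 13, 25, 25].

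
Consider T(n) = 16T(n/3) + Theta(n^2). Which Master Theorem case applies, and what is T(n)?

Master Theorem for T(n) = 16T(n/3) + O(n^2):

a = 16, b = 3, c = 2
log_b(a) = log_3(16) = 2.5237

Case 1: c = 2 < log_3(16) = 2.5237
T(n) = O(n^(log_3 16))

For T(n) = 16T(n/3) + O(n^2): log_3(16) = 2.5237. This is Case 1 of the Master Theorem (c < log_b(a), work dominated by leaves), giving O(n^(log_3 16)).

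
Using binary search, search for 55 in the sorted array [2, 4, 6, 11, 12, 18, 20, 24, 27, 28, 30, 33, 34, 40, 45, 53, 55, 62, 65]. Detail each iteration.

Binary search for 55 in [2, 4, 6, 11, 12, 18, 20, 24, 27, 28, 30, 33, 34, 40, 45, 53, 55, 62, 65]:

lo=0, hi=18, mid=9, arr[mid]=28 -> 28 < 55, search right half
lo=10, hi=18, mid=14, arr[mid]=45 -> 45 < 55, search right half
lo=15, hi=18, mid=16, arr[mid]=55 -> Found target at index 16!

Binary search finds 55 at index 16 after 3 comparisons. The search repeatedly halves the search space by comparing with the middle element.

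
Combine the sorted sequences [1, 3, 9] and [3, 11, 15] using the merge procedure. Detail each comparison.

Merging process:

Compare 1 vs 3: take 1 from left. Merged: [1]
Compare 3 vs 3: take 3 from left. Merged: [1, 3]
Compare 9 vs 3: take 3 from right. Merged: [1, 3, 3]
Compare 9 vs 11: take 9 from left. Merged: [1, 3, 3, 9]
Append remaining from right: [11, 15]. Merged: [1, 3, 3, 9, 11, 15]

Final merged array: [1, 3, 3, 9, 11, 15]
Total comparisons: 4

The merged array is [1, 3, 3, 9, 11, 15], requiring 4 comparisons. The merge step runs in O(n) time where n is the total number of elements.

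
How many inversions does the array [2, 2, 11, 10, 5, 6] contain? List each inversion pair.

Finding inversions in [2, 2, 11, 10, 5, 6]:

(2, 3): arr[2]=11 > arr[3]=10
(2, 4): arr[2]=11 > arr[4]=5
(2, 5): arr[2]=11 > arr[5]=6
(3, 4): arr[3]=10 > arr[4]=5
(3, 5): arr[3]=10 > arr[5]=6

Total inversions: 5

The array has 5 inversion(s): (2,3), (2,4), (2,5), (3,4), (3,5). Each pair (i,j) satisfies i < j and arr[i] > arr[j].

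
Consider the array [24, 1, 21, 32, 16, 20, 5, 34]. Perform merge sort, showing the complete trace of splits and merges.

Merge sort trace:

Split: [24, 1, 21, 32, 16, 20, 5, 34] -> [24, 1, 21, 32] and [16, 20, 5, 34]
  Split: [24, 1, 21, 32] -> [24, 1] and [21, 32]
    Split: [24, 1] -> [24] and [1]
    Merge: [24] + [1] -> [1, 24]
    Split: [21, 32] -> [21] and [32]
    Merge: [21] + [32] -> [21, 32]
  Merge: [1, 24] + [21, 32] -> [1, 21, 24, 32]
  Split: [16, 20, 5, 34] -> [16, 20] and [5, 34]
    Split: [16, 20] -> [16] and [20]
    Merge: [16] + [20] -> [16, 20]
    Split: [5, 34] -> [5] and [34]
    Merge: [5] + [34] -> [5, 34]
  Merge: [16, 20] + [5, 34] -> [5, 16, 20, 34]
Merge: [1, 21, 24, 32] + [5, 16, 20, 34] -> [1, 5, 16, 20, 21, 24, 32, 34]

Final sorted array: [1, 5, 16, 20, 21, 24, 32, 34]

The merge sort proceeds by recursively splitting the array and merging sorted halves.
After all merges, the sorted array is [1, 5, 16, 20, 21, 24, 32, 34].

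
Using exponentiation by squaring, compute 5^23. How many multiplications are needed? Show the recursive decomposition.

Computing 5^23 by squaring (build up from 5^1; each line after the first costs one multiplication):

5^1 = 5
5^2 = (5^1)^2 = 5^2 = 25
5^4 = (5^2)^2 = 25^2 = 625
5^5 = 5 * 5^4 = 5 * 625 = 3125
5^10 = (5^5)^2 = 3125^2 = 9765625
5^11 = 5 * 5^10 = 5 * 9765625 = 48828125
5^22 = (5^11)^2 = 48828125^2 = 2384185791015625
5^23 = 5 * 5^22 = 5 * 2384185791015625 = 11920928955078125

Result: 11920928955078125
Multiplications needed: 7 (7 lines after 5^1)

5^23 = 11920928955078125. Using exponentiation by squaring, this requires 7 multiplications. The key idea: if the exponent is even, square the half-power; if odd, multiply by the base once.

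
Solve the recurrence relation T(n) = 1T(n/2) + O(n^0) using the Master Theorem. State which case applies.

Master Theorem for T(n) = 1T(n/2) + O(n^0):

a = 1, b = 2, c = 0
log_b(a) = log_2(1) = 0.0000

Case 2: c = 0 = log_2(1) = 0.0000
T(n) = O(n^0 log n) = O(log n)

For T(n) = 1T(n/2) + O(n^0): log_2(1) = 0.0000. This is Case 2 of the Master Theorem (c = log_b(a), equal work at all levels), giving O(log n).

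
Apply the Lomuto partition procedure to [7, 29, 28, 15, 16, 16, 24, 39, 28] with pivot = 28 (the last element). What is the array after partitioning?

Lomuto partition with pivot = 28:

Initial array: [7, 29, 28, 15, 16, 16, 24, 39, 28]

arr[0]=7 <= 28: swap with position 0, array becomes [7, 29, 28, 15, 16, 16, 24, 39, 28]
arr[1]=29 > 28: no swap
arr[2]=28 <= 28: swap with position 1, array becomes [7, 28, 29, 15, 16, 16, 24, 39, 28]
arr[3]=15 <= 28: swap with position 2, array becomes [7, 28, 15, 29, 16, 16, 24, 39, 28]
arr[4]=16 <= 28: swap with position 3, array becomes [7, 28, 15, 16, 29, 16, 24, 39, 28]
arr[5]=16 <= 28: swap with position 4, array becomes [7, 28, 15, 16, 16, 29, 24, 39, 28]
arr[6]=24 <= 28: swap with position 5, array becomes [7, 28, 15, 16, 16, 24, 29, 39, 28]
arr[7]=39 > 28: no swap

Place pivot at position 6: [7, 28, 15, 16, 16, 24, 28, 39, 29]
Pivot position: 6

After partitioning with pivot 28, the array becomes [7, 28, 15, 16, 16, 24, 28, 39, 29]. The pivot is placed at index 6. All elements to the left of the pivot are <= 28, and all elements to the right are > 28.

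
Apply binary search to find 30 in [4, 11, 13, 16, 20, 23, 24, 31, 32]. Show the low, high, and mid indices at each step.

Binary search for 30 in [4, 11, 13, 16, 20, 23, 24, 31, 32]:

lo=0, hi=8, mid=4, arr[mid]=20 -> 20 < 30, search right half
lo=5, hi=8, mid=6, arr[mid]=24 -> 24 < 30, search right half
lo=7, hi=8, mid=7, arr[mid]=31 -> 31 > 30, search left half
lo=7 > hi=6, target 30 not found

Binary search determines that 30 is not in the array after 3 comparisons. The search space was exhausted without finding the target.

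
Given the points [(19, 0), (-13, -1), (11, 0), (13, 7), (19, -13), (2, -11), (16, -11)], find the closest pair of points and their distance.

Computing all pairwise distances among 7 points:

d((19, 0), (-13, -1)) = 32.0156
d((19, 0), (11, 0)) = 8.0
d((19, 0), (13, 7)) = 9.2195
d((19, 0), (19, -13)) = 13.0
d((19, 0), (2, -11)) = 20.2485
d((19, 0), (16, -11)) = 11.4018
d((-13, -1), (11, 0)) = 24.0208
d((-13, -1), (13, 7)) = 27.2029
d((-13, -1), (19, -13)) = 34.176
d((-13, -1), (2, -11)) = 18.0278
d((-13, -1), (16, -11)) = 30.6757
d((11, 0), (13, 7)) = 7.2801
d((11, 0), (19, -13)) = 15.2643
d((11, 0), (2, -11)) = 14.2127
d((11, 0), (16, -11)) = 12.083
d((13, 7), (19, -13)) = 20.8806
d((13, 7), (2, -11)) = 21.095
d((13, 7), (16, -11)) = 18.2483
d((19, -13), (2, -11)) = 17.1172
d((19, -13), (16, -11)) = 3.6056 <-- minimum
d((2, -11), (16, -11)) = 14.0

Closest pair: (19, -13) and (16, -11) with distance 3.6056

The closest pair is (19, -13) and (16, -11) with Euclidean distance 3.6056. For 7 points, brute-force pairwise comparison is shown above. For large n, the divide-and-conquer algorithm (sort by x, recurse on halves, check the dividing strip) achieves O(n log n).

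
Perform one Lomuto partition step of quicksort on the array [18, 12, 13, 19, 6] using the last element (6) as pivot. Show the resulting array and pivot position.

Lomuto partition with pivot = 6:

Initial array: [18, 12, 13, 19, 6]

arr[0]=18 > 6: no swap
arr[1]=12 > 6: no swap
arr[2]=13 > 6: no swap
arr[3]=19 > 6: no swap

Place pivot at position 0: [6, 12, 13, 19, 18]
Pivot position: 0

After partitioning with pivot 6, the array becomes [6, 12, 13, 19, 18]. The pivot is placed at index 0. All elements to the left of the pivot are <= 6, and all elements to the right are > 6.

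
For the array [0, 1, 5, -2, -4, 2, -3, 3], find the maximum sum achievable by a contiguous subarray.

Using Kadane's algorithm on [0, 1, 5, -2, -4, 2, -3, 3]:

Scanning through the array:
Position 1 (value 1): max_ending_here = 1, max_so_far = 1
Position 2 (value 5): max_ending_here = 6, max_so_far = 6
Position 3 (value -2): max_ending_here = 4, max_so_far = 6
Position 4 (value -4): max_ending_here = 0, max_so_far = 6
Position 5 (value 2): max_ending_here = 2, max_so_far = 6
Position 6 (value -3): max_ending_here = -1, max_so_far = 6
Position 7 (value 3): max_ending_here = 3, max_so_far = 6

Maximum subarray: [0, 1, 5]
Maximum sum: 6

The maximum subarray is [0, 1, 5] with sum 6. This subarray runs from index 0 to index 2.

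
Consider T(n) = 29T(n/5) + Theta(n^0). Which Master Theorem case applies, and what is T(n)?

Master Theorem for T(n) = 29T(n/5) + O(n^0):

a = 29, b = 5, c = 0
log_b(a) = log_5(29) = 2.0922

Case 1: c = 0 < log_5(29) = 2.0922
T(n) = O(n^(log_5 29))

For T(n) = 29T(n/5) + O(n^0): log_5(29) = 2.0922. This is Case 1 of the Master Theorem (c < log_b(a), work dominated by leaves), giving O(n^(log_5 29)).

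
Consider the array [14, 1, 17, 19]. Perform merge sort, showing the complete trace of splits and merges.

Merge sort trace:

Split: [14, 1, 17, 19] -> [14, 1] and [17, 19]
  Split: [14, 1] -> [14] and [1]
  Merge: [14] + [1] -> [1, 14]
  Split: [17, 19] -> [17] and [19]
  Merge: [17] + [19] -> [17, 19]
Merge: [1, 14] + [17, 19] -> [1, 14, 17, 19]

Final sorted array: [1, 14, 17, 19]

The merge sort proceeds by recursively splitting the array and merging sorted halves.
After all merges, the sorted array is [1, 14, 17, 19].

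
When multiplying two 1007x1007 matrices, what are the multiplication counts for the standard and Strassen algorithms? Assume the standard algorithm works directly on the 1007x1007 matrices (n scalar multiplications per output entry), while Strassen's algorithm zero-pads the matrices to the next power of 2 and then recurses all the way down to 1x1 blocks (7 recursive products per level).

Matrix multiplication for 1007x1007 matrices:

Strassen's algorithm requires power-of-2 dimensions. Pad 1007x1007 to 1024x1024 (next power of 2).

Standard algorithm: 1007^3 = 1021147343 multiplications
Strassen's algorithm: 7^(log2(1024)) = 7^10 = 282475249 multiplications
Savings: 1021147343 - 282475249 = 738672094 multiplications

Standard: 1021147343 multiplications (1007^3). Strassen: 282475249 multiplications (7^10, after padding to 1024x1024). Strassen reduces 8 recursive multiplications to 7 at each level.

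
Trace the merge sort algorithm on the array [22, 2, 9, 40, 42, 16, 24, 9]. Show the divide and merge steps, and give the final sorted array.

Merge sort trace:

Split: [22, 2, 9, 40, 42, 16, 24, 9] -> [22, 2, 9, 40] and [42, 16, 24, 9]
  Split: [22, 2, 9, 40] -> [22, 2] and [9, 40]
    Split: [22, 2] -> [22] and [2]
    Merge: [22] + [2] -> [2, 22]
    Split: [9, 40] -> [9] and [40]
    Merge: [9] + [40] -> [9, 40]
  Merge: [2, 22] + [9, 40] -> [2, 9, 22, 40]
  Split: [42, 16, 24, 9] -> [42, 16] and [24, 9]
    Split: [42, 16] -> [42] and [16]
    Merge: [42] + [16] -> [16, 42]
    Split: [24, 9] -> [24] and [9]
    Merge: [24] + [9] -> [9, 24]
  Merge: [16, 42] + [9, 24] -> [9, 16, 24, 42]
Merge: [2, 9, 22, 40] + [9, 16, 24, 42] -> [2, 9, 9, 16, 22, 24, 40, 42]

Final sorted array: [2, 9, 9, 16, 22, 24, 40, 42]

The merge sort proceeds by recursively splitting the array and merging sorted halves.
After all merges, the sorted array is [2, 9, 9, 16, 22, 24, 40, 42].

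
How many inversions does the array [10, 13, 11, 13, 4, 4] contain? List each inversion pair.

Finding inversions in [10, 13, 11, 13, 4, 4]:

(0, 4): arr[0]=10 > arr[4]=4
(0, 5): arr[0]=10 > arr[5]=4
(1, 2): arr[1]=13 > arr[2]=11
(1, 4): arr[1]=13 > arr[4]=4
(1, 5): arr[1]=13 > arr[5]=4
(2, 4): arr[2]=11 > arr[4]=4
(2, 5): arr[2]=11 > arr[5]=4
(3, 4): arr[3]=13 > arr[4]=4
(3, 5): arr[3]=13 > arr[5]=4

Total inversions: 9

The array has 9 inversion(s): (0,4), (0,5), (1,2), (1,4), (1,5), (2,4), (2,5), (3,4), (3,5). Each pair (i,j) satisfies i < j and arr[i] > arr[j].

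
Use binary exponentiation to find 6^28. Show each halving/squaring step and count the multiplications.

Computing 6^28 by squaring (build up from 6^1; each line after the first costs one multiplication):

6^1 = 6
6^2 = (6^1)^2 = 6^2 = 36
6^3 = 6 * 6^2 = 6 * 36 = 216
6^6 = (6^3)^2 = 216^2 = 46656
6^7 = 6 * 6^6 = 6 * 46656 = 279936
6^14 = (6^7)^2 = 279936^2 = 78364164096
6^28 = (6^14)^2 = 78364164096^2 = 6140942214464815497216

Result: 6140942214464815497216
Multiplications needed: 6 (6 lines after 6^1)

6^28 = 6140942214464815497216. Using exponentiation by squaring, this requires 6 multiplications. The key idea: if the exponent is even, square the half-power; if odd, multiply by the base once.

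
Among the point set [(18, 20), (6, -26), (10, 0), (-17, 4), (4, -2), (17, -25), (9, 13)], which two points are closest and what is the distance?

Computing all pairwise distances among 7 points:

d((18, 20), (6, -26)) = 47.5395
d((18, 20), (10, 0)) = 21.5407
d((18, 20), (-17, 4)) = 38.4838
d((18, 20), (4, -2)) = 26.0768
d((18, 20), (17, -25)) = 45.0111
d((18, 20), (9, 13)) = 11.4018
d((6, -26), (10, 0)) = 26.3059
d((6, -26), (-17, 4)) = 37.8021
d((6, -26), (4, -2)) = 24.0832
d((6, -26), (17, -25)) = 11.0454
d((6, -26), (9, 13)) = 39.1152
d((10, 0), (-17, 4)) = 27.2947
d((10, 0), (4, -2)) = 6.3246 <-- minimum
d((10, 0), (17, -25)) = 25.9615
d((10, 0), (9, 13)) = 13.0384
d((-17, 4), (4, -2)) = 21.8403
d((-17, 4), (17, -25)) = 44.6878
d((-17, 4), (9, 13)) = 27.5136
d((4, -2), (17, -25)) = 26.4197
d((4, -2), (9, 13)) = 15.8114
d((17, -25), (9, 13)) = 38.833

Closest pair: (10, 0) and (4, -2) with distance 6.3246

The closest pair is (10, 0) and (4, -2) with Euclidean distance 6.3246. For 7 points, brute-force pairwise comparison is shown above. For large n, the divide-and-conquer algorithm (sort by x, recurse on halves, check the dividing strip) achieves O(n log n).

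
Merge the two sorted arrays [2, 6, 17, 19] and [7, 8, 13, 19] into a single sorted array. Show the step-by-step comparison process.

Merging process:

Compare 2 vs 7: take 2 from left. Merged: [2]
Compare 6 vs 7: take 6 from left. Merged: [2, 6]
Compare 17 vs 7: take 7 from right. Merged: [2, 6, 7]
Compare 17 vs 8: take 8 from right. Merged: [2, 6, 7, 8]
Compare 17 vs 13: take 13 from right. Merged: [2, 6, 7, 8, 13]
Compare 17 vs 19: take 17 from left. Merged: [2, 6, 7, 8, 13, 17]
Compare 19 vs 19: take 19 from left. Merged: [2, 6, 7, 8, 13, 17, 19]
Append remaining from right: [19]. Merged: [2, 6, 7, 8, 13, 17, 19, 19]

Final merged array: [2, 6, 7, 8, 13, 17, 19, 19]
Total comparisons: 7

The merged array is [2, 6, 7, 8, 13, 17, 19, 19], requiring 7 comparisons. The merge step runs in O(n) time where n is the total number of elements.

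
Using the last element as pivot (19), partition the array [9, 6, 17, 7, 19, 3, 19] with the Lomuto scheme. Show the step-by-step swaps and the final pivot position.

Lomuto partition with pivot = 19:

Initial array: [9, 6, 17, 7, 19, 3, 19]

arr[0]=9 <= 19: swap with position 0, array becomes [9, 6, 17, 7, 19, 3, 19]
arr[1]=6 <= 19: swap with position 1, array becomes [9, 6, 17, 7, 19, 3, 19]
arr[2]=17 <= 19: swap with position 2, array becomes [9, 6, 17, 7, 19, 3, 19]
arr[3]=7 <= 19: swap with position 3, array becomes [9, 6, 17, 7, 19, 3, 19]
arr[4]=19 <= 19: swap with position 4, array becomes [9, 6, 17, 7, 19, 3, 19]
arr[5]=3 <= 19: swap with position 5, array becomes [9, 6, 17, 7, 19, 3, 19]

Place pivot at position 6: [9, 6, 17, 7, 19, 3, 19]
Pivot position: 6

After partitioning with pivot 19, the array becomes [9, 6, 17, 7, 19, 3, 19]. The pivot is placed at index 6. All elements to the left of the pivot are <= 19, and all elements to the right are > 19.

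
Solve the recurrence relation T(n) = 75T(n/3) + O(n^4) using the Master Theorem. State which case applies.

Master Theorem for T(n) = 75T(n/3) + O(n^4):

a = 75, b = 3, c = 4
log_b(a) = log_3(75) = 3.9299

Case 3: c = 4 > log_3(75) = 3.9299
T(n) = O(n^4) = O(n^4)

For T(n) = 75T(n/3) + O(n^4): log_3(75) = 3.9299. This is Case 3 of the Master Theorem (c > log_b(a), work dominated by root), giving O(n^4).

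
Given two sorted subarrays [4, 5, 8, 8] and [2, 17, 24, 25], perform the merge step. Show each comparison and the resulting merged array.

Merging process:

Compare 4 vs 2: take 2 from right. Merged: [2]
Compare 4 vs 17: take 4 from left. Merged: [2, 4]
Compare 5 vs 17: take 5 from left. Merged: [2, 4, 5]
Compare 8 vs 17: take 8 from left. Merged: [2, 4, 5, 8]
Compare 8 vs 17: take 8 from left. Merged: [2, 4, 5, 8, 8]
Append remaining from right: [17, 24, 25]. Merged: [2, 4, 5, 8, 8, 17, 24, 25]

Final merged array: [2, 4, 5, 8, 8, 17, 24, 25]
Total comparisons: 5

The merged array is [2, 4, 5, 8, 8, 17, 24, 25], requiring 5 comparisons. The merge step runs in O(n) time where n is the total number of elements.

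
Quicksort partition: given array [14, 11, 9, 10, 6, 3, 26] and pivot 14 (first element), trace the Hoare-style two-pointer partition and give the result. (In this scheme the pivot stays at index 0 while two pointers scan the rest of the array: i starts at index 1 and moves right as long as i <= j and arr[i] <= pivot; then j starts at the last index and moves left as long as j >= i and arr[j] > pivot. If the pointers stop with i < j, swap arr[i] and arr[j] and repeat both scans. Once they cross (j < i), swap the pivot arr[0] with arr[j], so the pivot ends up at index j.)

Hoare-style two-pointer partition with pivot = 14:

Initial array: [14, 11, 9, 10, 6, 3, 26]

Pointers start at i = 1, j = 6.
i ends at 6, j ends at 5: the pointers have crossed (j < i), so scanning stops.

Swap pivot arr[0] with arr[5] to place pivot at position 5: [3, 11, 9, 10, 6, 14, 26]
Pivot position: 5

After partitioning with pivot 14, the array becomes [3, 11, 9, 10, 6, 14, 26]. The pivot is placed at index 5. All elements to the left of the pivot are <= 14, and all elements to the right are > 14.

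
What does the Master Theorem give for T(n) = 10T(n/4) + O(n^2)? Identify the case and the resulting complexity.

Master Theorem for T(n) = 10T(n/4) + O(n^2):

a = 10, b = 4, c = 2
log_b(a) = log_4(10) = 1.6610

Case 3: c = 2 > log_4(10) = 1.6610
T(n) = O(n^2) = O(n^2)

For T(n) = 10T(n/4) + O(n^2): log_4(10) = 1.6610. This is Case 3 of the Master Theorem (c > log_b(a), work dominated by root), giving O(n^2).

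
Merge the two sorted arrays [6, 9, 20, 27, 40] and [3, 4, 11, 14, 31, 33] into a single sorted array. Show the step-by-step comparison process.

Merging process:

Compare 6 vs 3: take 3 from right. Merged: [3]
Compare 6 vs 4: take 4 from right. Merged: [3, 4]
Compare 6 vs 11: take 6 from left. Merged: [3, 4, 6]
Compare 9 vs 11: take 9 from left. Merged: [3, 4, 6, 9]
Compare 20 vs 11: take 11 from right. Merged: [3, 4, 6, 9, 11]
Compare 20 vs 14: take 14 from right. Merged: [3, 4, 6, 9, 11, 14]
Compare 20 vs 31: take 20 from left. Merged: [3, 4, 6, 9, 11, 14, 20]
Compare 27 vs 31: take 27 from left. Merged: [3, 4, 6, 9, 11, 14, 20, 27]
Compare 40 vs 31: take 31 from right. Merged: [3, 4, 6, 9, 11, 14, 20, 27, 31]
Compare 40 vs 33: take 33 from right. Merged: [3, 4, 6, 9, 11, 14, 20, 27, 31, 33]
Append remaining from left: [40]. Merged: [3, 4, 6, 9, 11, 14, 20, 27, 31, 33, 40]

Final merged array: [3, 4, 6, 9, 11, 14, 20, 27, 31, 33, 40]
Total comparisons: 10

The merged array is [3, 4, 6, 9, 11, 14, 20, 27, 31, 33, 40], requiring 10 comparisons. The merge step runs in O(n) time where n is the total number of elements.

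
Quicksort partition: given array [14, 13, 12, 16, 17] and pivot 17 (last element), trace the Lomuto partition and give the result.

Lomuto partition with pivot = 17:

Initial array: [14, 13, 12, 16, 17]

arr[0]=14 <= 17: swap with position 0, array becomes [14, 13, 12, 16, 17]
arr[1]=13 <= 17: swap with position 1, array becomes [14, 13, 12, 16, 17]
arr[2]=12 <= 17: swap with position 2, array becomes [14, 13, 12, 16, 17]
arr[3]=16 <= 17: swap with position 3, array becomes [14, 13, 12, 16, 17]

Place pivot at position 4: [14, 13, 12, 16, 17]
Pivot position: 4

After partitioning with pivot 17, the array becomes [14, 13, 12, 16, 17]. The pivot is placed at index 4. All elements to the left of the pivot are <= 17, and all elements to the right are > 17.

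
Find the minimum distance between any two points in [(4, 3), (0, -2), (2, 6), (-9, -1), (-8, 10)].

Computing all pairwise distances among 5 points:

d((4, 3), (0, -2)) = 6.4031
d((4, 3), (2, 6)) = 3.6056 <-- minimum
d((4, 3), (-9, -1)) = 13.6015
d((4, 3), (-8, 10)) = 13.8924
d((0, -2), (2, 6)) = 8.2462
d((0, -2), (-9, -1)) = 9.0554
d((0, -2), (-8, 10)) = 14.4222
d((2, 6), (-9, -1)) = 13.0384
d((2, 6), (-8, 10)) = 10.7703
d((-9, -1), (-8, 10)) = 11.0454

Closest pair: (4, 3) and (2, 6) with distance 3.6056

The closest pair is (4, 3) and (2, 6) with Euclidean distance 3.6056. For 5 points, brute-force pairwise comparison is shown above. For large n, the divide-and-conquer algorithm (sort by x, recurse on halves, check the dividing strip) achieves O(n log n).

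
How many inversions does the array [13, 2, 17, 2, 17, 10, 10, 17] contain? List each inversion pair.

Finding inversions in [13, 2, 17, 2, 17, 10, 10, 17]:

(0, 1): arr[0]=13 > arr[1]=2
(0, 3): arr[0]=13 > arr[3]=2
(0, 5): arr[0]=13 > arr[5]=10
(0, 6): arr[0]=13 > arr[6]=10
(2, 3): arr[2]=17 > arr[3]=2
(2, 5): arr[2]=17 > arr[5]=10
(2, 6): arr[2]=17 > arr[6]=10
(4, 5): arr[4]=17 > arr[5]=10
(4, 6): arr[4]=17 > arr[6]=10

Total inversions: 9

The array has 9 inversion(s): (0,1), (0,3), (0,5), (0,6), (2,3), (2,5), (2,6), (4,5), (4,6). Each pair (i,j) satisfies i < j and arr[i] > arr[j].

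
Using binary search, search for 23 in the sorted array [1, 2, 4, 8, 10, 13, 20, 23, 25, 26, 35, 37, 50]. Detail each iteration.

Binary search for 23 in [1, 2, 4, 8, 10, 13, 20, 23, 25, 26, 35, 37, 50]:

lo=0, hi=12, mid=6, arr[mid]=20 -> 20 < 23, search right half
lo=7, hi=12, mid=9, arr[mid]=26 -> 26 > 23, search left half
lo=7, hi=8, mid=7, arr[mid]=23 -> Found target at index 7!

Binary search finds 23 at index 7 after 3 comparisons. The search repeatedly halves the search space by comparing with the middle element.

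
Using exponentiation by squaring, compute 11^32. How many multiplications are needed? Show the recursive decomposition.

Computing 11^32 by squaring (build up from 11^1; each line after the first costs one multiplication):

11^1 = 11
11^2 = (11^1)^2 = 11^2 = 121
11^4 = (11^2)^2 = 121^2 = 14641
11^8 = (11^4)^2 = 14641^2 = 214358881
11^16 = (11^8)^2 = 214358881^2 = 45949729863572161
11^32 = (11^16)^2 = 45949729863572161^2 = 2111377674535255285545615254209921

Result: 2111377674535255285545615254209921
Multiplications needed: 5 (5 lines after 11^1)

11^32 = 2111377674535255285545615254209921. Using exponentiation by squaring, this requires 5 multiplications. The key idea: if the exponent is even, square the half-power; if odd, multiply by the base once.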